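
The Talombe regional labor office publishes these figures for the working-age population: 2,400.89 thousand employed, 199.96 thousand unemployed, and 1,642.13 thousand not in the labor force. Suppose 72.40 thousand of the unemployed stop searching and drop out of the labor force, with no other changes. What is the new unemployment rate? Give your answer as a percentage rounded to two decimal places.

Initially, labor force = 2,400.89 + 199.96 = 2,600.85 thousand, so u = 199.96/2,600.85 = 7.69%.
After the change, unemployed and labor force both fall by 72.40 → E = 2,400.89, U = 127.56, labor force = 2,528.45 thousand.
New unemployment rate = 127.56 / 2,528.45 = 5.04%.

New unemployment rate ≈ 5.04%.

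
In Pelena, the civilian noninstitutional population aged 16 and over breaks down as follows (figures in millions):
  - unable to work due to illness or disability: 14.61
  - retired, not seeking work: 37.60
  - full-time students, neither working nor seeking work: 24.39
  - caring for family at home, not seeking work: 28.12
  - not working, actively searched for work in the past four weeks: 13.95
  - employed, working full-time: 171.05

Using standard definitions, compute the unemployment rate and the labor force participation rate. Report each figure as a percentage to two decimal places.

Employed = 171.05 million.
Unemployed = 13.95 million.
Labor force = 171.05 + 13.95 = 185.00 million.
Not in labor force = 14.61 + 37.60 + 24.39 + 28.12 = 104.72 million (those not working and not actively searching are outside the labor force).
Civilian working-age population = 185.00 + 104.72 = 289.72 million.
Unemployment rate = 13.95 / 185.00 = 7.54%.
Labor force participation rate = 185.00 / 289.72 = 63.85%.

Unemployment rate ≈ 7.54%; labor force participation rate ≈ 63.85%.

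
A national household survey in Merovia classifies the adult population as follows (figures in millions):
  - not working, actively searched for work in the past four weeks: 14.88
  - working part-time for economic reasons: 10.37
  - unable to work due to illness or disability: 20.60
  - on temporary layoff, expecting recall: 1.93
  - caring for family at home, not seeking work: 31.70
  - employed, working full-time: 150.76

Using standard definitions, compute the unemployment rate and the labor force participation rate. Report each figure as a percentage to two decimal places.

Unemployment rate ≈ 9.45%; labor force participation rate ≈ 77.28%.

Employed = 10.37 + 150.76 = 161.13 million (anyone who worked, including part-time for economic reasons, counts as employed).
Unemployed = 14.88 + 1.93 = 16.81 million (jobless and actively searching, or on temporary layoff).
Labor force = 161.13 + 16.81 = 177.94 million.
Not in labor force = 20.60 + 31.70 = 52.30 million (those not working and not actively searching are outside the labor force).
Civilian working-age population = 177.94 + 52.30 = 230.24 million.
Unemployment rate = 16.81 / 177.94 = 9.45%.
Labor force participation rate = 177.94 / 230.24 = 77.28%.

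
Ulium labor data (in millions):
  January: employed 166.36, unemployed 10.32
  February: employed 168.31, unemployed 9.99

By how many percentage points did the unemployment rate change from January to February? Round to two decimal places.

The unemployment rate changed by −0.24 percentage points.

January: labor force = 166.36 + 10.32 = 176.68; u = 10.32/176.68 = 5.84%.
February: labor force = 168.31 + 9.99 = 178.30; u = 9.99/178.30 = 5.60%.
Change = 5.60% − 5.84% = −0.24 pp.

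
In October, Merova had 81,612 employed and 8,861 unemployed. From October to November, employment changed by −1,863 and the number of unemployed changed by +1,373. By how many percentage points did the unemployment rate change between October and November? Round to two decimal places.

The unemployment rate changed by +1.58 percentage points.

October: labor force = 81,612 + 8,861 = 90,473; u = 8,861/90,473 = 9.79%.
November: labor force = 79,749 + 10,234 = 89,983; u = 10,234/89,983 = 11.37%.
Change = 11.37% − 9.79% = +1.58 pp.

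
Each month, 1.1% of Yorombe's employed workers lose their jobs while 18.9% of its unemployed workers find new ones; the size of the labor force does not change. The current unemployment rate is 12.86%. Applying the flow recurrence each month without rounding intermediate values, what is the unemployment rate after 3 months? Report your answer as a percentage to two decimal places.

Unemployment rate after three months ≈ 9.27%.

With a fixed labor force, u_{t+1} = u_t + s·(1−u_t) − f·u_t = u_t·(1−s−f) + s.
Here 1−s−f = 0.800 and s = 0.011.
u_1 = 0.128600 × 0.800 + 0.011 = 0.113880.
u_2 = 0.113880 × 0.800 + 0.011 = 0.102104.
u_3 = 0.102104 × 0.800 + 0.011 = 0.092683.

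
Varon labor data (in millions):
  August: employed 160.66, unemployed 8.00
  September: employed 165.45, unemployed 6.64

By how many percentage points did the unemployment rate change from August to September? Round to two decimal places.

The unemployment rate changed by −0.88 percentage points.

August: labor force = 160.66 + 8.00 = 168.66; u = 8.00/168.66 = 4.74%.
September: labor force = 165.45 + 6.64 = 172.09; u = 6.64/172.09 = 3.86%.
Change = 3.86% − 4.74% = −0.88 pp.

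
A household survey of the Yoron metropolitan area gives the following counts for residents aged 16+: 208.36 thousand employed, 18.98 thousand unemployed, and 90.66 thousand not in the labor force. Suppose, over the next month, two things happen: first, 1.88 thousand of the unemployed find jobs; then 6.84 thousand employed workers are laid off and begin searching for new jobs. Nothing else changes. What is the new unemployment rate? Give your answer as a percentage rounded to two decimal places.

Initially, labor force = 208.36 + 18.98 = 227.34 thousand, so u = 18.98/227.34 = 8.35%.
After the first change, unemployed falls and employed rises by 1.88; labor force unchanged → E = 210.24, U = 17.10, labor force = 227.34 thousand.
After the second change, employed falls and unemployed rises by 6.84; labor force unchanged → E = 203.40, U = 23.94, labor force = 227.34 thousand.
New unemployment rate = 23.94 / 227.34 = 10.53%.

New unemployment rate ≈ 10.53%.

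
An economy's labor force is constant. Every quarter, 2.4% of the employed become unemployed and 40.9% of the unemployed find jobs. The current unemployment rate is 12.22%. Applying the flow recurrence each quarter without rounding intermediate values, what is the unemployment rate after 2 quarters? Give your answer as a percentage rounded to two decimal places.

With a fixed labor force, u_{t+1} = u_t + s·(1−u_t) − f·u_t = u_t·(1−s−f) + s.
Here 1−s−f = 0.567 and s = 0.024.
u_1 = 0.122200 × 0.567 + 0.024 = 0.093287.
u_2 = 0.093287 × 0.567 + 0.024 = 0.076894.

Unemployment rate after two quarters ≈ 7.69%.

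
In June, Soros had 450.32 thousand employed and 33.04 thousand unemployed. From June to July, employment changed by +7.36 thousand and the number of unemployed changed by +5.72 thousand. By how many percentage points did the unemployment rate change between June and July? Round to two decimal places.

The unemployment rate changed by +0.97 percentage points.

June: labor force = 450.32 + 33.04 = 483.36; u = 33.04/483.36 = 6.84%.
July: labor force = 457.68 + 38.76 = 496.44; u = 38.76/496.44 = 7.81%.
Change = 7.81% − 6.84% = +0.97 pp.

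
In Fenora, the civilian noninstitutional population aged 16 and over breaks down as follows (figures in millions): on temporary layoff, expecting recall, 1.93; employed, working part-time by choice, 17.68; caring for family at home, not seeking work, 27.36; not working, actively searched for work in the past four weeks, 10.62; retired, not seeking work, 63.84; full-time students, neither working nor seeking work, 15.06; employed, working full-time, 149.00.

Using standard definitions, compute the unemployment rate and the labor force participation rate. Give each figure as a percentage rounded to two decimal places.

Unemployment rate ≈ 7.00%; labor force participation rate ≈ 62.78%.

Employed = 17.68 + 149.00 = 166.68 million.
Unemployed = 1.93 + 10.62 = 12.55 million (jobless and actively searching, or on temporary layoff).
Labor force = 166.68 + 12.55 = 179.23 million.
Not in labor force = 27.36 + 63.84 + 15.06 = 106.26 million (those not working and not actively searching are outside the labor force).
Civilian working-age population = 179.23 + 106.26 = 285.49 million.
Unemployment rate = 12.55 / 179.23 = 7.00%.
Labor force participation rate = 179.23 / 285.49 = 62.78%.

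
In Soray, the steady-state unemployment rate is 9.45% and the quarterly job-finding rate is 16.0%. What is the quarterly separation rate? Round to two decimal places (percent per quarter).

From u* = s/(s+f): s = u·f/(1−u).
s = 0.0945 × 16.0 / (1 − 0.0945) = 1.5120 / 0.9055 ≈ 1.67% per quarter.

Separation rate ≈ 1.67% per quarter.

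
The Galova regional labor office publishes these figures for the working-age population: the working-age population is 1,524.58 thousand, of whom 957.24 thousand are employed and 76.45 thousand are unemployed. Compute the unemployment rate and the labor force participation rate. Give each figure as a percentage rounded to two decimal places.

Labor force = employed + unemployed = 957.24 + 76.45 = 1,033.69 thousand.
Unemployment rate = 76.45 / 1,033.69 = 7.40%.
Labor force participation rate = 1,033.69 / 1,524.58 = 67.80%.

Unemployment rate ≈ 7.40%; labor force participation rate ≈ 67.80%.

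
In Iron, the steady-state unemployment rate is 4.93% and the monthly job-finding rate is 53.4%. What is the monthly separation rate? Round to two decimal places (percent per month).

From u* = s/(s+f): s = u·f/(1−u).
s = 0.0493 × 53.4 / (1 − 0.0493) = 2.6326 / 0.9507 ≈ 2.77% per month.

Separation rate ≈ 2.77% per month.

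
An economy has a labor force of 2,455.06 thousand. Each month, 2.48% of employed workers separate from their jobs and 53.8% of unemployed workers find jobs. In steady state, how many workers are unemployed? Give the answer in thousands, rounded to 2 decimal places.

About 108.18 thousand are unemployed in steady state.

Steady-state unemployment rate u* = s/(s+f) = 2.48/(2.48+53.8) = 0.044065.
Unemployed = u* × labor force = 0.044065 × 2,455.06 ≈ 108.18 thousand.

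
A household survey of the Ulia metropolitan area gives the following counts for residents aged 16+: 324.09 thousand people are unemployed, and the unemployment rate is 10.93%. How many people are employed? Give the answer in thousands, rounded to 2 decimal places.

About 2,641.05 thousand are employed.

Labor force = U / u = 324.09 / 0.1093 ≈ 2,965.14 thousand.
Employed = labor force − unemployed = 2,965.14 − 324.09 = 2,641.05 thousand.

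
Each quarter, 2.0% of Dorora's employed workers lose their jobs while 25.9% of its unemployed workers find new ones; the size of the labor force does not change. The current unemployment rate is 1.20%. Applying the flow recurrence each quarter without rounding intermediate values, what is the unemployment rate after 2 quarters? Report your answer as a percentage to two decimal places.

With a fixed labor force, u_{t+1} = u_t + s·(1−u_t) − f·u_t = u_t·(1−s−f) + s.
Here 1−s−f = 0.721 and s = 0.020.
u_1 = 0.012000 × 0.721 + 0.020 = 0.028652.
u_2 = 0.028652 × 0.721 + 0.020 = 0.040658.

Unemployment rate after two quarters ≈ 4.07%.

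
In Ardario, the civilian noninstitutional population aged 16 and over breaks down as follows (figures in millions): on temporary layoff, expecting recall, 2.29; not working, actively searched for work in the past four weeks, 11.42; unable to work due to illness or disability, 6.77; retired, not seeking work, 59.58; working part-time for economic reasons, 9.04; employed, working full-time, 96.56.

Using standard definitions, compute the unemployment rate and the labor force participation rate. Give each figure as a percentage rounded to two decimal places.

Employed = 9.04 + 96.56 = 105.60 million (anyone who worked, including part-time for economic reasons, counts as employed).
Unemployed = 2.29 + 11.42 = 13.71 million (jobless and actively searching, or on temporary layoff).
Labor force = 105.60 + 13.71 = 119.31 million.
Not in labor force = 6.77 + 59.58 = 66.35 million (those not working and not actively searching are outside the labor force).
Civilian working-age population = 119.31 + 66.35 = 185.66 million.
Unemployment rate = 13.71 / 119.31 = 11.49%.
Labor force participation rate = 119.31 / 185.66 = 64.26%.

Unemployment rate ≈ 11.49%; labor force participation rate ≈ 64.26%.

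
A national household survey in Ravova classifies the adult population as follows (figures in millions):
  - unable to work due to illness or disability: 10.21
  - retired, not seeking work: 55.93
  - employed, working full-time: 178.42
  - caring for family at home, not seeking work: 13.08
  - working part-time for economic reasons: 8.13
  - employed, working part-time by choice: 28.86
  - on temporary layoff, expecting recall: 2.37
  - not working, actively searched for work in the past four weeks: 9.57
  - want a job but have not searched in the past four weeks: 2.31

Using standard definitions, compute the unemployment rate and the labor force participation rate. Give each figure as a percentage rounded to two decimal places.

Unemployment rate ≈ 5.25%; labor force participation rate ≈ 73.60%.

Employed = 178.42 + 8.13 + 28.86 = 215.41 million (anyone who worked, including part-time for economic reasons, counts as employed).
Unemployed = 2.37 + 9.57 = 11.94 million (jobless and actively searching, or on temporary layoff).
Labor force = 215.41 + 11.94 = 227.35 million.
Not in labor force = 10.21 + 55.93 + 13.08 + 2.31 = 81.53 million (those not working and not actively searching are outside the labor force — including those who want a job but have given up searching).
Civilian working-age population = 227.35 + 81.53 = 308.88 million.
Unemployment rate = 11.94 / 227.35 = 5.25%.
Labor force participation rate = 227.35 / 308.88 = 73.60%.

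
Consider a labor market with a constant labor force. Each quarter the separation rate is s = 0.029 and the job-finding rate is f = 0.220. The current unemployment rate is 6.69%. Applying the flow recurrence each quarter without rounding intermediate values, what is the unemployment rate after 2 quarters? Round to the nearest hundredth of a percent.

With a fixed labor force, u_{t+1} = u_t + s·(1−u_t) − f·u_t = u_t·(1−s−f) + s.
Here 1−s−f = 0.751 and s = 0.029.
u_1 = 0.066900 × 0.751 + 0.029 = 0.079242.
u_2 = 0.079242 × 0.751 + 0.029 = 0.088511.

Unemployment rate after two quarters ≈ 8.85%.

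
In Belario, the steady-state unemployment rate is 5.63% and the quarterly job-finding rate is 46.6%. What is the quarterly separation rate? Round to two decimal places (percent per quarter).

Separation rate ≈ 2.78% per quarter.

From u* = s/(s+f): s = u·f/(1−u).
s = 0.0563 × 46.6 / (1 − 0.0563) = 2.6236 / 0.9437 ≈ 2.78% per quarter.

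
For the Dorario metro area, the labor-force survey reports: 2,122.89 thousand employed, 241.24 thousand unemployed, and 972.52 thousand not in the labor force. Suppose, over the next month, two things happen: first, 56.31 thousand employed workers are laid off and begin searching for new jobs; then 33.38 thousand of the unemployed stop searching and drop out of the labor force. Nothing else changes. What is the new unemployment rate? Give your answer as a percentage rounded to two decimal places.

New unemployment rate ≈ 11.33%.

Initially, labor force = 2,122.89 + 241.24 = 2,364.13 thousand, so u = 241.24/2,364.13 = 10.20%.
After the first change, employed falls and unemployed rises by 56.31; labor force unchanged → E = 2,066.58, U = 297.55, labor force = 2,364.13 thousand.
After the second change, unemployed and labor force both fall by 33.38 → E = 2,066.58, U = 264.17, labor force = 2,330.75 thousand.
New unemployment rate = 264.17 / 2,330.75 = 11.33%.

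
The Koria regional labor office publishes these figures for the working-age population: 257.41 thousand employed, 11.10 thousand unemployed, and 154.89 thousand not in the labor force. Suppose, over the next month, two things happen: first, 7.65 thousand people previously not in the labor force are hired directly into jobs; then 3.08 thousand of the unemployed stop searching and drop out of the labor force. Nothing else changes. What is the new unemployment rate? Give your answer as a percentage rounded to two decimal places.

New unemployment rate ≈ 2.94%.

Initially, labor force = 257.41 + 11.10 = 268.51 thousand, so u = 11.10/268.51 = 4.13%.
After the first change, employed and labor force both rise by 7.65; unemployed unchanged → E = 265.06, U = 11.10, labor force = 276.16 thousand.
After the second change, unemployed and labor force both fall by 3.08 → E = 265.06, U = 8.02, labor force = 273.08 thousand.
New unemployment rate = 8.02 / 273.08 = 2.94%.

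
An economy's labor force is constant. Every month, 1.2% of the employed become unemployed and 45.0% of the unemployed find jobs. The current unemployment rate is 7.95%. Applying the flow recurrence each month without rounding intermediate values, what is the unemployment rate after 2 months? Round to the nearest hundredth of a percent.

With a fixed labor force, u_{t+1} = u_t + s·(1−u_t) − f·u_t = u_t·(1−s−f) + s.
Here 1−s−f = 0.538 and s = 0.012.
u_1 = 0.079500 × 0.538 + 0.012 = 0.054771.
u_2 = 0.054771 × 0.538 + 0.012 = 0.041467.

Unemployment rate after two months ≈ 4.15%.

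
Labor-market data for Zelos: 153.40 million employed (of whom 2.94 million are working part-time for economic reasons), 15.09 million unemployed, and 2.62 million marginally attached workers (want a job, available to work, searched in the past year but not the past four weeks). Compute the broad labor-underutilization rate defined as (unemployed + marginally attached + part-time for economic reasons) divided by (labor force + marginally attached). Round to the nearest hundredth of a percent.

Labor force = 153.40 + 15.09 = 168.49 million.
Numerator = 15.09 + 2.62 + 2.94 = 20.65 million.
Denominator = 168.49 + 2.62 = 171.11 million.
Broad rate = 20.65 / 171.11 = 12.07%.

Broad underutilization rate ≈ 12.07%.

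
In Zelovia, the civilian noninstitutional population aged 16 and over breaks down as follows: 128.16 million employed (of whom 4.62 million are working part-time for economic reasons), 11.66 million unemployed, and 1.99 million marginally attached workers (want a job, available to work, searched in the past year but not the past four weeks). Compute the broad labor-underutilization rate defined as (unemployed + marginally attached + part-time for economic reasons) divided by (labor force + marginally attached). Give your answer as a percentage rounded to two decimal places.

Broad underutilization rate ≈ 12.88%.

Labor force = 128.16 + 11.66 = 139.82 million.
Numerator = 11.66 + 1.99 + 4.62 = 18.27 million.
Denominator = 139.82 + 1.99 = 141.81 million.
Broad rate = 18.27 / 141.81 = 12.88%.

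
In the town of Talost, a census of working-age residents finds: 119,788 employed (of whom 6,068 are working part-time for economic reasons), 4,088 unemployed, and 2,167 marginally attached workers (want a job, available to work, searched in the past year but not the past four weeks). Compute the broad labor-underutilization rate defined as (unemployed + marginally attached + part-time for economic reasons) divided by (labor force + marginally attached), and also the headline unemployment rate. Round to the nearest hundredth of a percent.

Labor force = 119,788 + 4,088 = 123,876.
Numerator = 4,088 + 2,167 + 6,068 = 12,323.
Denominator = 123,876 + 2,167 = 126,043.
Broad rate = 12,323 / 126,043 = 9.78%.
Headline unemployment rate = 4,088 / 123,876 = 3.30%.

Broad underutilization rate ≈ 9.78%; headline unemployment rate ≈ 3.30%.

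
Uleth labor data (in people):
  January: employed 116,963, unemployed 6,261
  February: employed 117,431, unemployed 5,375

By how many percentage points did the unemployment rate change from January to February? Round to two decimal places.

January: labor force = 116,963 + 6,261 = 123,224; u = 6,261/123,224 = 5.08%.
February: labor force = 117,431 + 5,375 = 122,806; u = 5,375/122,806 = 4.38%.
Change = 4.38% − 5.08% = −0.70 pp.

The unemployment rate changed by −0.70 percentage points.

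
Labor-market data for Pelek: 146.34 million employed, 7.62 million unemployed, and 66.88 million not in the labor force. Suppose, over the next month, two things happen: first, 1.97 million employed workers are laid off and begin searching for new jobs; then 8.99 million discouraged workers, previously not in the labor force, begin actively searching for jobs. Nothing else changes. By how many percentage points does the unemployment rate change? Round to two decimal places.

The unemployment rate changes by +6.45 percentage points.

Initially, labor force = 146.34 + 7.62 = 153.96 million, so u = 7.62/153.96 = 4.95%.
After the first change, employed falls and unemployed rises by 1.97; labor force unchanged → E = 144.37, U = 9.59, labor force = 153.96 million.
After the second change, unemployed and labor force both rise by 8.99 → E = 144.37, U = 18.58, labor force = 162.95 million.
New unemployment rate = 18.58 / 162.95 = 11.40%.
Change = 11.40% − 4.95% = +6.45 percentage points.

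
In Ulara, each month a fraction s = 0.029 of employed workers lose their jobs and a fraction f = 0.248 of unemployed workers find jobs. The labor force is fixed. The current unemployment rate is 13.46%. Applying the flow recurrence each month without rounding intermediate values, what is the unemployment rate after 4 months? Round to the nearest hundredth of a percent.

Unemployment rate after four months ≈ 11.29%.

With a fixed labor force, u_{t+1} = u_t + s·(1−u_t) − f·u_t = u_t·(1−s−f) + s.
Here 1−s−f = 0.723 and s = 0.029.
u_1 = 0.134600 × 0.723 + 0.029 = 0.126316.
u_2 = 0.126316 × 0.723 + 0.029 = 0.120326.
u_3 = 0.120326 × 0.723 + 0.029 = 0.115996.
u_4 = 0.115996 × 0.723 + 0.029 = 0.112865.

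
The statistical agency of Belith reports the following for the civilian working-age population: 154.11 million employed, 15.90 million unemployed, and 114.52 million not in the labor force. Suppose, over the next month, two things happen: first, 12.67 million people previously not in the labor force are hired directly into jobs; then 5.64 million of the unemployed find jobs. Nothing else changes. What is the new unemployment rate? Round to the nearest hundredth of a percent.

Initially, labor force = 154.11 + 15.90 = 170.01 million, so u = 15.90/170.01 = 9.35%.
After the first change, employed and labor force both rise by 12.67; unemployed unchanged → E = 166.78, U = 15.90, labor force = 182.68 million.
After the second change, unemployed falls and employed rises by 5.64; labor force unchanged → E = 172.42, U = 10.26, labor force = 182.68 million.
New unemployment rate = 10.26 / 182.68 = 5.62%.

New unemployment rate ≈ 5.62%.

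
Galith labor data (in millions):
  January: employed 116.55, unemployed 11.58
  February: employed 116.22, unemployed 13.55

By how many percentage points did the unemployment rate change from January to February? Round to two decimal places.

The unemployment rate changed by +1.40 percentage points.

January: labor force = 116.55 + 11.58 = 128.13; u = 11.58/128.13 = 9.04%.
February: labor force = 116.22 + 13.55 = 129.77; u = 13.55/129.77 = 10.44%.
Change = 10.44% − 9.04% = +1.40 pp.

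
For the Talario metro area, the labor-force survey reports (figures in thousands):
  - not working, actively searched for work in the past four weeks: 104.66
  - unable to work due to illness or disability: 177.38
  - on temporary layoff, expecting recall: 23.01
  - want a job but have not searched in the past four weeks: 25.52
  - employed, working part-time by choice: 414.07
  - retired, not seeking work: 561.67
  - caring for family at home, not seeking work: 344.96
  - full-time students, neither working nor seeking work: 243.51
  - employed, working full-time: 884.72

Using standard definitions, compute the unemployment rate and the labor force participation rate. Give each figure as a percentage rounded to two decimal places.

Unemployment rate ≈ 8.95%; labor force participation rate ≈ 51.32%.

Employed = 414.07 + 884.72 = 1,298.79 thousand.
Unemployed = 104.66 + 23.01 = 127.67 thousand (jobless and actively searching, or on temporary layoff).
Labor force = 1,298.79 + 127.67 = 1,426.46 thousand.
Not in labor force = 177.38 + 25.52 + 561.67 + 344.96 + 243.51 = 1,353.04 thousand (those not working and not actively searching are outside the labor force — including those who want a job but have given up searching).
Civilian working-age population = 1,426.46 + 1,353.04 = 2,779.50 thousand.
Unemployment rate = 127.67 / 1,426.46 = 8.95%.
Labor force participation rate = 1,426.46 / 2,779.50 = 51.32%.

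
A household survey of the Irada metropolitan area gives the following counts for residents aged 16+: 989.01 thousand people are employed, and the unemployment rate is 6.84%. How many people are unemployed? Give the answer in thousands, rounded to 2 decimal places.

Let U be the number unemployed. The labor force is E + U, and U/(E+U) = 0.0684.
So U = 0.0684 × 989.01 / (1 − 0.0684) = 67.6483 / 0.9316 ≈ 72.62 thousand.

About 72.62 thousand are unemployed.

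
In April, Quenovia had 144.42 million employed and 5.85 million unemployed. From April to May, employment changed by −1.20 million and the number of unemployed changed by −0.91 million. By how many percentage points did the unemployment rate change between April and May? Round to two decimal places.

April: labor force = 144.42 + 5.85 = 150.27; u = 5.85/150.27 = 3.89%.
May: labor force = 143.22 + 4.94 = 148.16; u = 4.94/148.16 = 3.33%.
Change = 3.33% − 3.89% = −0.56 pp.

The unemployment rate changed by −0.56 percentage points.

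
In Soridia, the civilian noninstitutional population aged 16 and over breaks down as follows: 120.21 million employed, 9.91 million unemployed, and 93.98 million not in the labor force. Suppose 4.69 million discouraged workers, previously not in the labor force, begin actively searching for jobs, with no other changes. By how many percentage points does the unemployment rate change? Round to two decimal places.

Initially, labor force = 120.21 + 9.91 = 130.12 million, so u = 9.91/130.12 = 7.62%.
After the change, unemployed and labor force both rise by 4.69 → E = 120.21, U = 14.60, labor force = 134.81 million.
New unemployment rate = 14.60 / 134.81 = 10.83%.
Change = 10.83% − 7.62% = +3.21 percentage points.

The unemployment rate changes by +3.21 percentage points.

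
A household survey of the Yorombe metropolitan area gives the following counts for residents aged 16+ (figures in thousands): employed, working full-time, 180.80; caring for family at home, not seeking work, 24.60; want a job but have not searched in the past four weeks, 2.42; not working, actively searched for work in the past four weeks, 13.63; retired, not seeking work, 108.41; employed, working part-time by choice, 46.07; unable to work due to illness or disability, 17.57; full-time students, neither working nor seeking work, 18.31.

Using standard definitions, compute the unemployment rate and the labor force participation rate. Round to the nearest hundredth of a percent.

Employed = 180.80 + 46.07 = 226.87 thousand.
Unemployed = 13.63 thousand.
Labor force = 226.87 + 13.63 = 240.50 thousand.
Not in labor force = 24.60 + 2.42 + 108.41 + 17.57 + 18.31 = 171.31 thousand (those not working and not actively searching are outside the labor force — including those who want a job but have given up searching).
Civilian working-age population = 240.50 + 171.31 = 411.81 thousand.
Unemployment rate = 13.63 / 240.50 = 5.67%.
Labor force participation rate = 240.50 / 411.81 = 58.40%.

Unemployment rate ≈ 5.67%; labor force participation rate ≈ 58.40%.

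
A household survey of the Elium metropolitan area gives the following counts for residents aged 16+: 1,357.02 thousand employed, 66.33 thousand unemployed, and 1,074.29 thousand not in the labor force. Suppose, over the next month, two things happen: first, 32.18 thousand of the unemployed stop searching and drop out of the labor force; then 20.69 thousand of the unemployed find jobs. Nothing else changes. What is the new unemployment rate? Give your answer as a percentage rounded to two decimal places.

Initially, labor force = 1,357.02 + 66.33 = 1,423.35 thousand, so u = 66.33/1,423.35 = 4.66%.
After the first change, unemployed and labor force both fall by 32.18 → E = 1,357.02, U = 34.15, labor force = 1,391.17 thousand.
After the second change, unemployed falls and employed rises by 20.69; labor force unchanged → E = 1,377.71, U = 13.46, labor force = 1,391.17 thousand.
New unemployment rate = 13.46 / 1,391.17 = 0.97%.

New unemployment rate ≈ 0.97%.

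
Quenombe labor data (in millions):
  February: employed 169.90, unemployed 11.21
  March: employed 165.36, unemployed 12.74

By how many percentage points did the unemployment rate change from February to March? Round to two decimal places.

February: labor force = 169.90 + 11.21 = 181.11; u = 11.21/181.11 = 6.19%.
March: labor force = 165.36 + 12.74 = 178.10; u = 12.74/178.10 = 7.15%.
Change = 7.15% − 6.19% = +0.96 pp.

The unemployment rate changed by +0.96 percentage points.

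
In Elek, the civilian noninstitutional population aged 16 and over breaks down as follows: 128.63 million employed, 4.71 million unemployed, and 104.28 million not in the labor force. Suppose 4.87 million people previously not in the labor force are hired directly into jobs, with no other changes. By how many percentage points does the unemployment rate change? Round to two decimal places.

The unemployment rate changes by −0.12 percentage points.

Initially, labor force = 128.63 + 4.71 = 133.34 million, so u = 4.71/133.34 = 3.53%.
After the change, employed and labor force both rise by 4.87; unemployed unchanged → E = 133.50, U = 4.71, labor force = 138.21 million.
New unemployment rate = 4.71 / 138.21 = 3.41%.
Change = 3.41% − 3.53% = −0.12 percentage points.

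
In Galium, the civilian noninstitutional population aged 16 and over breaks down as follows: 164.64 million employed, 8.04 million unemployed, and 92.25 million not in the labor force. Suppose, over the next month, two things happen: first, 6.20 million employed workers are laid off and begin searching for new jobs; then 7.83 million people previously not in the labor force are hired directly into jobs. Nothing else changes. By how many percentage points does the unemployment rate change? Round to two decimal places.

The unemployment rate changes by +3.23 percentage points.

Initially, labor force = 164.64 + 8.04 = 172.68 million, so u = 8.04/172.68 = 4.66%.
After the first change, employed falls and unemployed rises by 6.20; labor force unchanged → E = 158.44, U = 14.24, labor force = 172.68 million.
After the second change, employed and labor force both rise by 7.83; unemployed unchanged → E = 166.27, U = 14.24, labor force = 180.51 million.
New unemployment rate = 14.24 / 180.51 = 7.89%.
Change = 7.89% − 4.66% = +3.23 percentage points.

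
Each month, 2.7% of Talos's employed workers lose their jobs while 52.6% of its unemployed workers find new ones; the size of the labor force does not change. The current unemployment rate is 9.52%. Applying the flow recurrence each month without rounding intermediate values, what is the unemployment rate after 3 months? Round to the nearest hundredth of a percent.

With a fixed labor force, u_{t+1} = u_t + s·(1−u_t) − f·u_t = u_t·(1−s−f) + s.
Here 1−s−f = 0.447 and s = 0.027.
u_1 = 0.095200 × 0.447 + 0.027 = 0.069554.
u_2 = 0.069554 × 0.447 + 0.027 = 0.058091.
u_3 = 0.058091 × 0.447 + 0.027 = 0.052967.

Unemployment rate after three months ≈ 5.30%.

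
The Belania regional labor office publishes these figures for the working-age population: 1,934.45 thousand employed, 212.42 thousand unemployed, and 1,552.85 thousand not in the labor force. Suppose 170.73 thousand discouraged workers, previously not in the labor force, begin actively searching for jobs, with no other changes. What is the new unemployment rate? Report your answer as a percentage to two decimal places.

New unemployment rate ≈ 16.53%.

Initially, labor force = 1,934.45 + 212.42 = 2,146.87 thousand, so u = 212.42/2,146.87 = 9.89%.
After the change, unemployed and labor force both rise by 170.73 → E = 1,934.45, U = 383.15, labor force = 2,317.60 thousand.
New unemployment rate = 383.15 / 2,317.60 = 16.53%.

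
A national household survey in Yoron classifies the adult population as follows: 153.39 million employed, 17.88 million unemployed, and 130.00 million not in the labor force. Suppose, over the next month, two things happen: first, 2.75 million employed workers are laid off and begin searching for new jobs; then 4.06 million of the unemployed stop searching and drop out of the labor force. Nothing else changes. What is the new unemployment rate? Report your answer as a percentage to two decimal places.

New unemployment rate ≈ 9.91%.

Initially, labor force = 153.39 + 17.88 = 171.27 million, so u = 17.88/171.27 = 10.44%.
After the first change, employed falls and unemployed rises by 2.75; labor force unchanged → E = 150.64, U = 20.63, labor force = 171.27 million.
After the second change, unemployed and labor force both fall by 4.06 → E = 150.64, U = 16.57, labor force = 167.21 million.
New unemployment rate = 16.57 / 167.21 = 9.91%.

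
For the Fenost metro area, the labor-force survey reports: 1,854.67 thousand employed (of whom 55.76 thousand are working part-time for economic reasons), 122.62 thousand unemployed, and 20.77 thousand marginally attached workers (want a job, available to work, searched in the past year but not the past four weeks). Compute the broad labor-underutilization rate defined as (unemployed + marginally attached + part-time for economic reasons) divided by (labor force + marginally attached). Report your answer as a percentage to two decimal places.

Broad underutilization rate ≈ 9.97%.

Labor force = 1,854.67 + 122.62 = 1,977.29 thousand.
Numerator = 122.62 + 20.77 + 55.76 = 199.15 thousand.
Denominator = 1,977.29 + 20.77 = 1,998.06 thousand.
Broad rate = 199.15 / 1,998.06 = 9.97%.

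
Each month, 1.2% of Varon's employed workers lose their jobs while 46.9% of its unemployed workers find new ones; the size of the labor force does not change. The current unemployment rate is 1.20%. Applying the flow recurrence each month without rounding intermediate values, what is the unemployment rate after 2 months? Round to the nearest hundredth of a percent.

Unemployment rate after two months ≈ 2.15%.

With a fixed labor force, u_{t+1} = u_t + s·(1−u_t) − f·u_t = u_t·(1−s−f) + s.
Here 1−s−f = 0.519 and s = 0.012.
u_1 = 0.012000 × 0.519 + 0.012 = 0.018228.
u_2 = 0.018228 × 0.519 + 0.012 = 0.021460.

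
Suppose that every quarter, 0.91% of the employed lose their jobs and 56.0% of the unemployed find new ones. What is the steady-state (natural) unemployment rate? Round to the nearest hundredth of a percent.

At steady state the flows balance: s·E = f·U, so U/(E+U) = s/(s+f).
u* = 0.91 / (0.91 + 56.0) = 0.91 / 56.91 = 1.60%.

Steady-state unemployment rate ≈ 1.60%.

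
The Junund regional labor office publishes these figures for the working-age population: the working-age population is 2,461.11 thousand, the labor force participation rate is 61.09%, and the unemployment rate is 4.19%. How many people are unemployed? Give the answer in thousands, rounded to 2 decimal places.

About 63.00 thousand are unemployed.

Labor force = 0.6109 × 2,461.11 = 1,503.49 thousand.
Unemployed = 0.0419 × 1,503.49 ≈ 63.00 thousand.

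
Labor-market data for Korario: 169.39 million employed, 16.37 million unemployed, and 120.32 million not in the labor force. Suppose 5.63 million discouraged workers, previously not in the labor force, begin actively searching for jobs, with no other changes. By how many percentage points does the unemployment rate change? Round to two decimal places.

Initially, labor force = 169.39 + 16.37 = 185.76 million, so u = 16.37/185.76 = 8.81%.
After the change, unemployed and labor force both rise by 5.63 → E = 169.39, U = 22.00, labor force = 191.39 million.
New unemployment rate = 22.00 / 191.39 = 11.49%.
Change = 11.49% − 8.81% = +2.68 percentage points.

The unemployment rate changes by +2.68 percentage points.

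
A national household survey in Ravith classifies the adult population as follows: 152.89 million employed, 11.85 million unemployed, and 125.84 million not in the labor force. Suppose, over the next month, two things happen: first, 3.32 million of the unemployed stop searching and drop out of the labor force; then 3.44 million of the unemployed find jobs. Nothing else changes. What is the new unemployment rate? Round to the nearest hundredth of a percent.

New unemployment rate ≈ 3.15%.

Initially, labor force = 152.89 + 11.85 = 164.74 million, so u = 11.85/164.74 = 7.19%.
After the first change, unemployed and labor force both fall by 3.32 → E = 152.89, U = 8.53, labor force = 161.42 million.
After the second change, unemployed falls and employed rises by 3.44; labor force unchanged → E = 156.33, U = 5.09, labor force = 161.42 million.
New unemployment rate = 5.09 / 161.42 = 3.15%.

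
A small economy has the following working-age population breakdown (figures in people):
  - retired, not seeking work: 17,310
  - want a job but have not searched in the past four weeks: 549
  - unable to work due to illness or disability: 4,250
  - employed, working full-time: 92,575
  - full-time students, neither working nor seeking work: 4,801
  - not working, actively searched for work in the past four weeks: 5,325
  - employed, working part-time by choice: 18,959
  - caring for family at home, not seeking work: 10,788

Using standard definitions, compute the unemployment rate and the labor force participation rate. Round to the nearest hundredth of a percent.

Employed = 92,575 + 18,959 = 111,534.
Unemployed = 5,325.
Labor force = 111,534 + 5,325 = 116,859.
Not in labor force = 17,310 + 549 + 4,250 + 4,801 + 10,788 = 37,698 (those not working and not actively searching are outside the labor force — including those who want a job but have given up searching).
Civilian working-age population = 116,859 + 37,698 = 154,557.
Unemployment rate = 5,325 / 116,859 = 4.56%.
Labor force participation rate = 116,859 / 154,557 = 75.61%.

Unemployment rate ≈ 4.56%; labor force participation rate ≈ 75.61%.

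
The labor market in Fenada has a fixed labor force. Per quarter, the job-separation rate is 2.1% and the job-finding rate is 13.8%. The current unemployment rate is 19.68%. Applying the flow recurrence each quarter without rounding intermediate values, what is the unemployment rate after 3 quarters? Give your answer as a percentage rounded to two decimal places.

Unemployment rate after three quarters ≈ 17.06%.

With a fixed labor force, u_{t+1} = u_t + s·(1−u_t) − f·u_t = u_t·(1−s−f) + s.
Here 1−s−f = 0.841 and s = 0.021.
u_1 = 0.196800 × 0.841 + 0.021 = 0.186509.
u_2 = 0.186509 × 0.841 + 0.021 = 0.177854.
u_3 = 0.177854 × 0.841 + 0.021 = 0.170575.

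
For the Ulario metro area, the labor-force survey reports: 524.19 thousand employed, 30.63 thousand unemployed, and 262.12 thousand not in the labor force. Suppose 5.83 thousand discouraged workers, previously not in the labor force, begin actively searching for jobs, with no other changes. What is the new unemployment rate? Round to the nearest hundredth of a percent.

New unemployment rate ≈ 6.50%.

Initially, labor force = 524.19 + 30.63 = 554.82 thousand, so u = 30.63/554.82 = 5.52%.
After the change, unemployed and labor force both rise by 5.83 → E = 524.19, U = 36.46, labor force = 560.65 thousand.
New unemployment rate = 36.46 / 560.65 = 6.50%.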